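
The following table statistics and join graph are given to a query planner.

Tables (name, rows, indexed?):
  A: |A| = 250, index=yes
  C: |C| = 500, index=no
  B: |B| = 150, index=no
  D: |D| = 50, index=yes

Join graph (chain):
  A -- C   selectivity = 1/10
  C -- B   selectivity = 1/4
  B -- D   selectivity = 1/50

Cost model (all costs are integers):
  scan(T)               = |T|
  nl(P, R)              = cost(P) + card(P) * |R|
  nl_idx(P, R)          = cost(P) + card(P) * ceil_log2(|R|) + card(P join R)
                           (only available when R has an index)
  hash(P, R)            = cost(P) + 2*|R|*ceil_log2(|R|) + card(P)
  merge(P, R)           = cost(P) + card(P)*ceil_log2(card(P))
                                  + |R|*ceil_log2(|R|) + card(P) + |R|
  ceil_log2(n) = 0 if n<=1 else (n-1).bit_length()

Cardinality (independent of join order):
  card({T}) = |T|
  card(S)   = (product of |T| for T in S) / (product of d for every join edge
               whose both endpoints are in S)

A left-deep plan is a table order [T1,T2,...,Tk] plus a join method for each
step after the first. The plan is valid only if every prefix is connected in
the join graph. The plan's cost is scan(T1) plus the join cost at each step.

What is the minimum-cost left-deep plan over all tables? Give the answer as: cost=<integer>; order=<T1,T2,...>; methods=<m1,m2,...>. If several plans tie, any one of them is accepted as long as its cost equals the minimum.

cost=30000; order=B,D,C,A; methods=hash,merge,hash

Selinger DP (subsets sized 1..n):
  {A}: scan cost=250, card=250
  {C}: scan cost=500, card=500
  {B}: scan cost=150, card=150
  {D}: scan cost=50, card=50
  {AC}: card=12500; try (A,hash)→5000, (C,merge)→7500, (A,merge)→7750, (C,hash)→9500, (A,nl_idx)→17000, (C,nl)→125250 …(+1); best=5000 via (A,hash)
  {BC}: card=18750; try (B,hash)→3400, (C,merge)→6500, (B,merge)→6850, (C,hash)→9300, (C,nl)→75150, (B,nl)→75500; best=3400 via (B,hash)
  {BD}: card=150; try (D,hash)→900, (D,nl_idx)→1200, (B,merge)→1750, (D,merge)→1850, (B,hash)→2500, (B,nl)→7550 …(+1); best=900 via (D,hash)
  {ABC}: card=468750; try (B,hash)→19900, (A,hash)→26150, (B,merge)→193850, (A,merge)→305650, (A,nl_idx)→622150, (B,nl)→1880000 …(+1); best=19900 via (B,hash)
  {BCD}: card=18750; try (C,merge)→7250, (C,hash)→10050, (D,hash)→22750, (C,nl)→75900, (D,nl_idx)→134650, (D,merge)→303750 …(+1); best=7250 via (C,merge)
  {ABCD}: card=468750; try (A,hash)→30000, (A,merge)→309500, (D,hash)→489250, (A,nl_idx)→626000, (D,nl_idx)→3301150, (A,nl)→4694750 …(+2); best=30000 via (A,hash)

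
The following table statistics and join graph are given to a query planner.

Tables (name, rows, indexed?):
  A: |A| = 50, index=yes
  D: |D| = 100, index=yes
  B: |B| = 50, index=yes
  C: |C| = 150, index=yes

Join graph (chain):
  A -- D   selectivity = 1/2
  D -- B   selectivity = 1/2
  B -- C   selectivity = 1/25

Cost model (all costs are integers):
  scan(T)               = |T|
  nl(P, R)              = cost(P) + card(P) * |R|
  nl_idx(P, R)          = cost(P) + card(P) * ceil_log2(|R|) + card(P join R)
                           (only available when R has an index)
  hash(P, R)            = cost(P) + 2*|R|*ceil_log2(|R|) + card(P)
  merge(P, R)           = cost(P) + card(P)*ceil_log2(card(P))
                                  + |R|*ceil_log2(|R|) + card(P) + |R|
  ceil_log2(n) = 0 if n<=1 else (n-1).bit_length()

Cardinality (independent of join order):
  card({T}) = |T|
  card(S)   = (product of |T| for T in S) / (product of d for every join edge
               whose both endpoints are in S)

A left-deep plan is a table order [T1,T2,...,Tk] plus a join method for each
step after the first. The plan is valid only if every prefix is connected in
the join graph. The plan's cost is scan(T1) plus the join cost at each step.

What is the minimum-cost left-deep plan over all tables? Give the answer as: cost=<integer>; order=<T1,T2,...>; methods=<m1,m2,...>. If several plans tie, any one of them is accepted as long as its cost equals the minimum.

cost=18050; order=B,C,D,A; methods=nl_idx,hash,hash

Selinger DP (subsets sized 1..n):
  {A}: scan cost=50, card=50
  {D}: scan cost=100, card=100
  {B}: scan cost=50, card=50
  {C}: scan cost=150, card=150
  {AD}: card=2500; try (A,hash)→800, (D,merge)→1200, (A,merge)→1250, (D,hash)→1500, (D,nl_idx)→2900, (A,nl_idx)→3200 …(+2); best=800 via (A,hash)
  {BD}: card=2500; try (B,hash)→800, (D,merge)→1200, (B,merge)→1250, (D,hash)→1500, (D,nl_idx)→2900, (B,nl_idx)→3200 …(+2); best=800 via (B,hash)
  {BC}: card=300; try (C,nl_idx)→750, (B,hash)→900, (B,nl_idx)→1350, (C,merge)→1750, (B,merge)→1850, (C,hash)→2500 …(+2); best=750 via (C,nl_idx)
  {ABD}: card=62500; try (B,hash)→3900, (A,hash)→3900, (B,merge)→33650, (A,merge)→33650, (B,nl_idx)→78300, (A,nl_idx)→78300 …(+2); best=3900 via (B,hash)
  {BCD}: card=15000; try (D,hash)→2450, (D,merge)→4550, (C,hash)→5700, (D,nl_idx)→17850, (D,nl)→30750, (C,merge)→34650 …(+2); best=2450 via (D,hash)
  {ABCD}: card=375000; try (A,hash)→18050, (C,hash)→68800, (A,merge)→227800, (A,nl_idx)→467450, (A,nl)→752450, (C,nl_idx)→878900 …(+2); best=18050 via (A,hash)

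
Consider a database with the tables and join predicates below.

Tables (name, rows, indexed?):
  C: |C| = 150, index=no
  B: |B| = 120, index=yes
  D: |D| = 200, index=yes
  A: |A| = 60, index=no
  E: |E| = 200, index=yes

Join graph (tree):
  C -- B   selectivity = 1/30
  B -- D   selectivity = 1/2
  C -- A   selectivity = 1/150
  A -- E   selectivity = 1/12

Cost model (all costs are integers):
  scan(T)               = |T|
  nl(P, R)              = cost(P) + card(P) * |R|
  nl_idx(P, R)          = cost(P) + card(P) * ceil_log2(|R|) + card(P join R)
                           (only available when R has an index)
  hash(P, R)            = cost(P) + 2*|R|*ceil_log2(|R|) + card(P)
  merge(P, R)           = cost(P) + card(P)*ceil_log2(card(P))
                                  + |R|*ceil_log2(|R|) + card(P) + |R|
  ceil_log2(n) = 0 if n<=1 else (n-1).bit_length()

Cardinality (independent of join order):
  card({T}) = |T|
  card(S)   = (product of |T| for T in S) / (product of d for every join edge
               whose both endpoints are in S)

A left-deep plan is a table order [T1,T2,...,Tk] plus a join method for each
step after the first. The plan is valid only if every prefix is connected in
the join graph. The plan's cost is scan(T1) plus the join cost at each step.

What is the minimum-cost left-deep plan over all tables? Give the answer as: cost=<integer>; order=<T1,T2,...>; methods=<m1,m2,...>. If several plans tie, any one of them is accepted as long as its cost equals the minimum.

Selinger DP (subsets sized 1..n):
  {C}: scan cost=150, card=150
  {B}: scan cost=120, card=120
  {D}: scan cost=200, card=200
  {A}: scan cost=60, card=60
  {E}: scan cost=200, card=200
  {BC}: card=600; try (B,nl_idx)→1800, (B,hash)→1980, (C,merge)→2430, (B,merge)→2460, (C,hash)→2640, (C,nl)→18120 …(+1); best=1800 via (B,nl_idx)
  {AC}: card=60; try (A,hash)→1020, (C,merge)→1830, (A,merge)→1920, (C,hash)→2520, (C,nl)→9060, (A,nl)→9150; best=1020 via (A,hash)
  {BD}: card=12000; try (B,hash)→2080, (D,merge)→2880, (B,merge)→2960, (D,hash)→3440, (D,nl_idx)→13080, (B,nl_idx)→13600 …(+2); best=2080 via (B,hash)
  {AE}: card=1000; try (A,hash)→1120, (E,nl_idx)→1540, (E,merge)→2280, (A,merge)→2420, (E,hash)→3320, (E,nl)→12060 …(+1); best=1120 via (A,hash)
  {BCD}: card=60000; try (D,hash)→5600, (D,merge)→10200, (C,hash)→16480, (D,nl_idx)→66600, (D,nl)→121800, (C,merge)→183430 …(+1); best=5600 via (D,hash)
  {ABC}: card=240; try (B,nl_idx)→1680, (B,merge)→2400, (B,hash)→2760, (A,hash)→3120, (B,nl)→8220, (A,merge)→8820 …(+1); best=1680 via (B,nl_idx)
  {ACE}: card=1000; try (E,nl_idx)→2500, (E,merge)→3240, (E,hash)→4280, (C,hash)→4520, (E,nl)→13020, (C,merge)→13470 …(+1); best=2500 via (E,nl_idx)
  {ABCD}: card=24000; try (D,hash)→5120, (D,merge)→5640, (D,nl_idx)→27600, (D,nl)→49680, (A,hash)→66320, (A,merge)→1026020 …(+1); best=5120 via (D,hash)
  {ABCE}: card=4000; try (E,hash)→5120, (B,hash)→5180, (E,merge)→5640, (E,nl_idx)→7600, (B,nl_idx)→13500, (B,merge)→14460 …(+2); best=5120 via (E,hash)
  {ABCDE}: card=400000; try (D,hash)→12320, (E,hash)→32320, (D,merge)→58920, (E,merge)→390920, (D,nl_idx)→437120, (E,nl_idx)→597120 …(+2); best=12320 via (D,hash)

cost=12320; order=C,A,B,E,D; methods=hash,nl_idx,hash,hash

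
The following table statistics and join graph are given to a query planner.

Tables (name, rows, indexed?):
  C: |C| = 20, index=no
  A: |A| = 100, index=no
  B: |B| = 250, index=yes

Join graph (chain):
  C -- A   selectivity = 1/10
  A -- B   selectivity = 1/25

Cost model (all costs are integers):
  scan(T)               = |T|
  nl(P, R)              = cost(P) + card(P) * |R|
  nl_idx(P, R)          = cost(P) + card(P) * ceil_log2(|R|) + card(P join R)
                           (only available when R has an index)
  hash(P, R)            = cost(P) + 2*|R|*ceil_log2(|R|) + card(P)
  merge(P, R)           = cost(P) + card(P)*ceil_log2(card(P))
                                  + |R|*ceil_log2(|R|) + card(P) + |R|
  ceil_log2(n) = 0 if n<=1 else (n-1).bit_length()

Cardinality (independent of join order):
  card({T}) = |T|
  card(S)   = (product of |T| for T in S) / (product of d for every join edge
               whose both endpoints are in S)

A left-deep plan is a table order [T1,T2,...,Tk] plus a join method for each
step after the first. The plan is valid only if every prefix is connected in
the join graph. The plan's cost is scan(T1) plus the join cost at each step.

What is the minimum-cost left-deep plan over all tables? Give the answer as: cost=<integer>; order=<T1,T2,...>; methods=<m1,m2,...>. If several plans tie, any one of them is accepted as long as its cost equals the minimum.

cost=3100; order=A,B,C; methods=nl_idx,hash

Selinger DP (subsets sized 1..n):
  {C}: scan cost=20, card=20
  {A}: scan cost=100, card=100
  {B}: scan cost=250, card=250
  {AC}: card=200; try (C,hash)→400, (A,merge)→940, (C,merge)→1020, (A,hash)→1440, (A,nl)→2020, (C,nl)→2100; best=400 via (C,hash)
  {AB}: card=1000; try (B,nl_idx)→1900, (A,hash)→1900, (B,merge)→3150, (A,merge)→3300, (B,hash)→4200, (B,nl)→25100 …(+1); best=1900 via (B,nl_idx)
  {ABC}: card=2000; try (C,hash)→3100, (B,nl_idx)→4000, (B,merge)→4450, (B,hash)→4600, (C,merge)→13020, (C,nl)→21900 …(+1); best=3100 via (C,hash)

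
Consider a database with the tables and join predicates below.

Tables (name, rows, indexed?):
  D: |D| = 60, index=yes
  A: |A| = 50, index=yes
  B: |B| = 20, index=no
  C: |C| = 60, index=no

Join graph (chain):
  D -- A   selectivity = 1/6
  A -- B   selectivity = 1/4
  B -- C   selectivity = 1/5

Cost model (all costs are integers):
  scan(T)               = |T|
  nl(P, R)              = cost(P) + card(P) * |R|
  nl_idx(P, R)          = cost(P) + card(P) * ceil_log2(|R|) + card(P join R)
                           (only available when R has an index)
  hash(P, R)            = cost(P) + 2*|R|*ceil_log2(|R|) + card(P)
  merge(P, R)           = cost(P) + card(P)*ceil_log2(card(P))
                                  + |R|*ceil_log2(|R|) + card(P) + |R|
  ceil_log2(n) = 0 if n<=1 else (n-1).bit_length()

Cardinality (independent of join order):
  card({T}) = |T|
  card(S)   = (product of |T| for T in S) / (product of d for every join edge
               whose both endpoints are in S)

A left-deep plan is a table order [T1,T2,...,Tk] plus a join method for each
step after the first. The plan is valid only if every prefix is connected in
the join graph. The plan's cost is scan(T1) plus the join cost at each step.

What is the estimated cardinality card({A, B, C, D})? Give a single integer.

Tables in S: A(50), B(20), C(60), D(60)
Edges inside S: D-A(d=6), A-B(d=4), B-C(d=5)
numerator = 50 * 20 * 60 * 60 = 3600000
denominator = 6 * 4 * 5 = 120
card(S) = 3600000 / 120 = 30000

30000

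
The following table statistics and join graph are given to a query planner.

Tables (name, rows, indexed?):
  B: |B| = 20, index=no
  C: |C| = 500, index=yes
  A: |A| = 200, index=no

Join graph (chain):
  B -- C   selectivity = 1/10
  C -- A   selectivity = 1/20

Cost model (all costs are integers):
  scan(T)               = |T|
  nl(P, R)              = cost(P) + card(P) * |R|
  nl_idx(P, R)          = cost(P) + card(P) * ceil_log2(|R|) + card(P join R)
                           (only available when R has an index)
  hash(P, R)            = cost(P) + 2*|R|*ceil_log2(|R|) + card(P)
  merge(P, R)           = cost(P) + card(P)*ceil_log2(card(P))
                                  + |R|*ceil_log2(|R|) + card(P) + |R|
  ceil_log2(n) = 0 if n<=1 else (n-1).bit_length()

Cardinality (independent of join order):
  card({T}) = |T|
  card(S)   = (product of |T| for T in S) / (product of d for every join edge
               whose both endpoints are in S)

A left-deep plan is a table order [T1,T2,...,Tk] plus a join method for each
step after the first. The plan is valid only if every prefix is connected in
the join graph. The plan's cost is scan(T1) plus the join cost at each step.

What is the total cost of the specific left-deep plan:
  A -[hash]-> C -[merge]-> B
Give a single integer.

step 1: scan A: cost=200, card=200
step 2: join C via hash
    card(P join C) = 200*500/(20) = 5000
    cost = 200 + 2*500*9 + 200 = 9400
step 3: join B via merge
    card(P join B) = 5000*20/(10) = 10000
    cost = 9400 + 5000*13 + 20*5 + 5000 + 20 = 79520

79520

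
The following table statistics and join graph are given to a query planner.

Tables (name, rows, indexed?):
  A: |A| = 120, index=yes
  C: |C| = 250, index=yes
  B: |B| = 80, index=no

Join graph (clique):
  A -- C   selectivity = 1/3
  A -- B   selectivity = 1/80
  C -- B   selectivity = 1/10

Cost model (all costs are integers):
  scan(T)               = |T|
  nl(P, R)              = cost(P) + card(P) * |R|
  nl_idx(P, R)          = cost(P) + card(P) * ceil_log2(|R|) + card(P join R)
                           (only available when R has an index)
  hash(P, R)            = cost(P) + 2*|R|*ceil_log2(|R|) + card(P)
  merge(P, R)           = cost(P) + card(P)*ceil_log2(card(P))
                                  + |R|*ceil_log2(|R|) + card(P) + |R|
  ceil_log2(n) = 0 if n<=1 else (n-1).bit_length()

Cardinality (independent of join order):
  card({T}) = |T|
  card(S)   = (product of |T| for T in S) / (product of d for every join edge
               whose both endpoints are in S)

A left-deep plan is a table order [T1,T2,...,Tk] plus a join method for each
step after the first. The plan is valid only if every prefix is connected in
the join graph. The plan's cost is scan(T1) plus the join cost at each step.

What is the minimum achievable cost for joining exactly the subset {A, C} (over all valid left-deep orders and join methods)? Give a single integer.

Selinger DP over subsets of {A,C}:
  {A}: scan cost=120, card=120
  {C}: scan cost=250, card=250
  {AC}: card=10000; try (A,hash)→2180, (C,merge)→3330, (A,merge)→3460, (C,hash)→4240, (C,nl_idx)→11080, (A,nl_idx)→12000 …(+2); best=2180 via (A,hash)

2180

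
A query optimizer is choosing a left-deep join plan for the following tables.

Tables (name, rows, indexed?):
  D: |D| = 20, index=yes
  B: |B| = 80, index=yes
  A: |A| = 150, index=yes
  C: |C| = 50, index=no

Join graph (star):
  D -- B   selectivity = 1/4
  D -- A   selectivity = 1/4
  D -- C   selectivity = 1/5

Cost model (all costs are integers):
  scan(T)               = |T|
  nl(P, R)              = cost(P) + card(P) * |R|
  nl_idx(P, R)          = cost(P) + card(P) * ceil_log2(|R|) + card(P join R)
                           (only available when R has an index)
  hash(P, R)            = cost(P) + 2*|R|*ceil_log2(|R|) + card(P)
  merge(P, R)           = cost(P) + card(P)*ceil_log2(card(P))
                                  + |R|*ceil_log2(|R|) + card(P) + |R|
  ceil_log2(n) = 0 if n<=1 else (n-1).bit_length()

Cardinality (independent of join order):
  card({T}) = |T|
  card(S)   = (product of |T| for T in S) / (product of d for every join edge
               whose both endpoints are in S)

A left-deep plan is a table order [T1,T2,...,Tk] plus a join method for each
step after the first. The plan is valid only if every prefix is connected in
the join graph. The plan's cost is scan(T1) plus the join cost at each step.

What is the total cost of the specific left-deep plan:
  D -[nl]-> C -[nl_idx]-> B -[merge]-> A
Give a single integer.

step 1: scan D: cost=20, card=20
step 2: join C via nl
    card(P join C) = 20*50/(5) = 200
    cost = 20 + 20*50 = 1020
step 3: join B via nl_idx
    card(P join B) = 200*80/(4) = 4000
    cost = 1020 + 200*7 + 4000 = 6420
step 4: join A via merge
    card(P join A) = 4000*150/(4) = 150000
    cost = 6420 + 4000*12 + 150*8 + 4000 + 150 = 59770

59770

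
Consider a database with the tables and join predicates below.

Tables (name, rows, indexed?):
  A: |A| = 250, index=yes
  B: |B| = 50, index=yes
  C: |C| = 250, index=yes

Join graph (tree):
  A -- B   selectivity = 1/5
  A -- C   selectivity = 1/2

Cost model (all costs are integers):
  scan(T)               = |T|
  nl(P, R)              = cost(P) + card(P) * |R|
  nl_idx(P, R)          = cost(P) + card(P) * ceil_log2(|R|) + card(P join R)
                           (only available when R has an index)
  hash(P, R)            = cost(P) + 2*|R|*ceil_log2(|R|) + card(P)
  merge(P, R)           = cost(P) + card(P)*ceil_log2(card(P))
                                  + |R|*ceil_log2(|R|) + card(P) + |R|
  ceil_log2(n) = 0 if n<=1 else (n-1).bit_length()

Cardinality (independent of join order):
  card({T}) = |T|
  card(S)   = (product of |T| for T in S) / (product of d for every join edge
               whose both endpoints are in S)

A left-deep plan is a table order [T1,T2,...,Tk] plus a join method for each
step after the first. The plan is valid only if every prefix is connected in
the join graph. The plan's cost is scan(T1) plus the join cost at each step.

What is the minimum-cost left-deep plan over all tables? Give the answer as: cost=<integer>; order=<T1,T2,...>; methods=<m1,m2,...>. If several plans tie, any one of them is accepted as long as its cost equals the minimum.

Selinger DP (subsets sized 1..n):
  {A}: scan cost=250, card=250
  {B}: scan cost=50, card=50
  {C}: scan cost=250, card=250
  {AB}: card=2500; try (B,hash)→1100, (A,merge)→2650, (B,merge)→2850, (A,nl_idx)→2950, (A,hash)→4100, (B,nl_idx)→4250 …(+2); best=1100 via (B,hash)
  {AC}: card=31250; try (C,hash)→4500, (A,hash)→4500, (C,merge)→4750, (A,merge)→4750, (C,nl_idx)→33500, (A,nl_idx)→33500 …(+2); best=4500 via (C,hash)
  {ABC}: card=312500; try (C,hash)→7600, (C,merge)→35850, (B,hash)→36350, (C,nl_idx)→333600, (B,nl_idx)→504500, (B,merge)→504850 …(+2); best=7600 via (C,hash)

cost=7600; order=A,B,C; methods=hash,hash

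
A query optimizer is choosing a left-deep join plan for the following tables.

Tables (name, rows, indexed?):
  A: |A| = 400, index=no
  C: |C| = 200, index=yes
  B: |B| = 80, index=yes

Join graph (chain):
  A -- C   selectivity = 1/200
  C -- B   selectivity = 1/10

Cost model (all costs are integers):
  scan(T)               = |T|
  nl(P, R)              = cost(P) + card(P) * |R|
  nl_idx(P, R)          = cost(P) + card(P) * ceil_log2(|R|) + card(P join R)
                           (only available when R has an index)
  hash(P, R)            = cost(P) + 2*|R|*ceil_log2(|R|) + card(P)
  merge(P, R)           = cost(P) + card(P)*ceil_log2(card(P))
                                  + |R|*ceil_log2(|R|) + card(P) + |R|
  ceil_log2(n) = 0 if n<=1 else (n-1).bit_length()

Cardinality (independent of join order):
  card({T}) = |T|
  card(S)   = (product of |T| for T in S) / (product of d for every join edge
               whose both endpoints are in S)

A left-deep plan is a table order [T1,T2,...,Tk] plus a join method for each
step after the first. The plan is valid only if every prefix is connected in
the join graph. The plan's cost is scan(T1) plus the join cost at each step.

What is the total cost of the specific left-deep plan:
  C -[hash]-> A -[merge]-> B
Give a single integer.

step 1: scan C: cost=200, card=200
step 2: join A via hash
    card(P join A) = 200*400/(200) = 400
    cost = 200 + 2*400*9 + 200 = 7600
step 3: join B via merge
    card(P join B) = 400*80/(10) = 3200
    cost = 7600 + 400*9 + 80*7 + 400 + 80 = 12240

12240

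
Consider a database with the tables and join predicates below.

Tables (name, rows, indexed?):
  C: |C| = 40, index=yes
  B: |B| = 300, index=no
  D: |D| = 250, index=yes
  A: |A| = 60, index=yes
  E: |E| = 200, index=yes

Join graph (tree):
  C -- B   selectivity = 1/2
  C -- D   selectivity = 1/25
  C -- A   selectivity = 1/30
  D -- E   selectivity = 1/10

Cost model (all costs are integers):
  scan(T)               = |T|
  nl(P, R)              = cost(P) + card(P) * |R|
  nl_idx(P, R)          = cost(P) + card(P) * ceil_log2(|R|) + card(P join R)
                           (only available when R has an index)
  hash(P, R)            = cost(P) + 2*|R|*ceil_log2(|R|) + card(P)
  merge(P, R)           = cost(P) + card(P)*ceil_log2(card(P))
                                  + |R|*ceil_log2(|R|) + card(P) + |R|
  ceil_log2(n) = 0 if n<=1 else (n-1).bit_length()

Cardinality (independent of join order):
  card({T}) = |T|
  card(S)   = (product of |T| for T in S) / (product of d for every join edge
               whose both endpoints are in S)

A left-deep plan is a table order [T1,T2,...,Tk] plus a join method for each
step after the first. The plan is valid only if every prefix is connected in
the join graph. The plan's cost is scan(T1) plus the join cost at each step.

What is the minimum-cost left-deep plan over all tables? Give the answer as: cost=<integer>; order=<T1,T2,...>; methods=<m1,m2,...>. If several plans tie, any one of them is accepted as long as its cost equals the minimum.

cost=27200; order=C,A,D,E,B; methods=nl_idx,nl_idx,hash,hash

Selinger DP (subsets sized 1..n):
  {C}: scan cost=40, card=40
  {B}: scan cost=300, card=300
  {D}: scan cost=250, card=250
  {A}: scan cost=60, card=60
  {E}: scan cost=200, card=200
  {BC}: card=6000; try (C,hash)→1080, (B,merge)→3320, (C,merge)→3580, (B,hash)→5480, (C,nl_idx)→8100, (B,nl)→12040 …(+1); best=1080 via (C,hash)
  {CD}: card=400; try (D,nl_idx)→760, (C,hash)→980, (C,nl_idx)→2150, (D,merge)→2570, (C,merge)→2780, (D,hash)→4080 …(+2); best=760 via (D,nl_idx)
  {AC}: card=80; try (A,nl_idx)→360, (C,nl_idx)→500, (C,hash)→600, (A,merge)→740, (C,merge)→760, (A,hash)→800 …(+2); best=360 via (A,nl_idx)
  {DE}: card=5000; try (E,hash)→3700, (D,merge)→4250, (E,merge)→4300, (D,hash)→4400, (D,nl_idx)→6800, (E,nl_idx)→7250 …(+2); best=3700 via (E,hash)
  {BCD}: card=60000; try (B,hash)→6560, (B,merge)→7760, (D,hash)→11080, (D,merge)→87330, (D,nl_idx)→109080, (B,nl)→120760 …(+1); best=6560 via (B,hash)
  {ABC}: card=12000; try (B,merge)→4000, (B,hash)→5840, (A,hash)→7800, (B,nl)→24360, (A,nl_idx)→49080, (A,merge)→85500 …(+1); best=4000 via (B,merge)
  {ACD}: card=800; try (D,nl_idx)→1800, (A,hash)→1880, (D,merge)→3250, (A,nl_idx)→3960, (D,hash)→4440, (A,merge)→5180 …(+2); best=1800 via (D,nl_idx)
  {CDE}: card=8000; try (E,hash)→4360, (E,merge)→6560, (C,hash)→9180, (E,nl_idx)→11960, (C,nl_idx)→41700, (C,merge)→73980 …(+2); best=4360 via (E,hash)
  {ABCD}: card=120000; try (B,hash)→8000, (B,merge)→13600, (D,hash)→20000, (A,hash)→67280, (D,merge)→186250, (D,nl_idx)→220000 …(+5); best=8000 via (B,hash)
  {BCDE}: card=1200000; try (B,hash)→17760, (E,hash)→69760, (B,merge)→119360, (E,merge)→1028360, (E,nl_idx)→1686560, (B,nl)→2404360 …(+1); best=17760 via (B,hash)
  {ACDE}: card=16000; try (E,hash)→5800, (E,merge)→12400, (A,hash)→13080, (E,nl_idx)→24200, (A,nl_idx)→68360, (A,merge)→116780 …(+2); best=5800 via (E,hash)
  {ABCDE}: card=2400000; try (B,hash)→27200, (E,hash)→131200, (B,merge)→248800, (A,hash)→1218480, (E,merge)→2169800, (E,nl_idx)→3368000 …(+5); best=27200 via (B,hash)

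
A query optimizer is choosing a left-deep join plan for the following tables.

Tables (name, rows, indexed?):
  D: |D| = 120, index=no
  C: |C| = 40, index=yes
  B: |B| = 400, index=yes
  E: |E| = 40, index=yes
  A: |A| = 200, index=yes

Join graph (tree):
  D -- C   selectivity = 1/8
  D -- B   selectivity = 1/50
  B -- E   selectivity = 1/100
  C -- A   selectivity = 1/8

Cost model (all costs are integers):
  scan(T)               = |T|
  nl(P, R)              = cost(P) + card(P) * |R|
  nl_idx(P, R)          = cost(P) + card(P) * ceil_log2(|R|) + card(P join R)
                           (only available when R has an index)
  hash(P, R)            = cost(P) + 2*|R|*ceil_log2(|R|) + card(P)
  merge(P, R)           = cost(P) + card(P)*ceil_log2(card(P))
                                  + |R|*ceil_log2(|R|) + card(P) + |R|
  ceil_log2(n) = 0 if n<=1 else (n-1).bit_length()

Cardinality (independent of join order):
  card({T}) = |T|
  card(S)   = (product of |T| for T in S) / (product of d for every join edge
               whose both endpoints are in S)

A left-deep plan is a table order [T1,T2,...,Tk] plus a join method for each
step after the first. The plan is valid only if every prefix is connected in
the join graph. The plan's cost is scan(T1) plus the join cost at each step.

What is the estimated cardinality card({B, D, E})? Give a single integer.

Tables in S: B(400), D(120), E(40)
Edges inside S: D-B(d=50), B-E(d=100)
numerator = 400 * 120 * 40 = 1920000
denominator = 50 * 100 = 5000
card(S) = 1920000 / 5000 = 384

384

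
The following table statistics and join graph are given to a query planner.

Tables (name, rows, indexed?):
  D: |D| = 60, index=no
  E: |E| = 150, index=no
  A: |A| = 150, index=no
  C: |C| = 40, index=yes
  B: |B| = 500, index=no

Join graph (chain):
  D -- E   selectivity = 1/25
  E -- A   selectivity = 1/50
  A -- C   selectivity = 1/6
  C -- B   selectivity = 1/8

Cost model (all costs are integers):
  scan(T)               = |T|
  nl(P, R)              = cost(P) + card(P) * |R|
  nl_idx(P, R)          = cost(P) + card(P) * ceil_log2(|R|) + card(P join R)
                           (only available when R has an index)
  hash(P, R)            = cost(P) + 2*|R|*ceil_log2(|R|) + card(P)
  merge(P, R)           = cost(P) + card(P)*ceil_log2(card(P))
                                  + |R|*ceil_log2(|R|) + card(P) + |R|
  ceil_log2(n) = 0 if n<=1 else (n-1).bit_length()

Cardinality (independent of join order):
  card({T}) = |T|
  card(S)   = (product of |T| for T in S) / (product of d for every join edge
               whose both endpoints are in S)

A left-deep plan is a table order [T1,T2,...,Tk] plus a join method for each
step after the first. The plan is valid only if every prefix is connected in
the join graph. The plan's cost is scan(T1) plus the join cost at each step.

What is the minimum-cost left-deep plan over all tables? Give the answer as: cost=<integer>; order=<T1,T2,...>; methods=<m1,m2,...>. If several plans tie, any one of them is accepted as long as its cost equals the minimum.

Selinger DP (subsets sized 1..n):
  {D}: scan cost=60, card=60
  {E}: scan cost=150, card=150
  {A}: scan cost=150, card=150
  {C}: scan cost=40, card=40
  {B}: scan cost=500, card=500
  {DE}: card=360; try (D,hash)→1020, (E,merge)→1830, (D,merge)→1920, (E,hash)→2520, (E,nl)→9060, (D,nl)→9150; best=1020 via (D,hash)
  {AE}: card=450; try (E,hash)→2700, (A,hash)→2700, (E,merge)→2850, (A,merge)→2850, (E,nl)→22650, (A,nl)→22650; best=2700 via (E,hash)
  {AC}: card=1000; try (C,hash)→780, (A,merge)→1670, (C,merge)→1780, (C,nl_idx)→2050, (A,hash)→2480, (A,nl)→6040 …(+1); best=780 via (C,hash)
  {BC}: card=2500; try (C,hash)→1480, (B,merge)→5320, (C,merge)→5780, (C,nl_idx)→6000, (B,hash)→9080, (B,nl)→20040 …(+1); best=1480 via (C,hash)
  {ADE}: card=1080; try (A,hash)→3780, (D,hash)→3870, (A,merge)→5970, (D,merge)→7620, (D,nl)→29700, (A,nl)→55020; best=3780 via (A,hash)
  {ACE}: card=3000; try (C,hash)→3630, (E,hash)→4180, (C,merge)→7480, (C,nl_idx)→8400, (E,merge)→13130, (C,nl)→20700 …(+1); best=3630 via (C,hash)
  {ABC}: card=62500; try (A,hash)→6380, (B,hash)→10780, (B,merge)→16780, (A,merge)→35330, (A,nl)→376480, (B,nl)→500780; best=6380 via (A,hash)
  {ACDE}: card=7200; try (C,hash)→5340, (D,hash)→7350, (C,merge)→17020, (C,nl_idx)→17460, (D,merge)→43050, (C,nl)→46980 …(+1); best=5340 via (C,hash)
  {ABCE}: card=187500; try (B,hash)→15630, (B,merge)→47630, (E,hash)→71280, (E,merge)→1070230, (B,nl)→1503630, (E,nl)→9381380; best=15630 via (B,hash)
  {ABCDE}: card=450000; try (B,hash)→21540, (B,merge)→111140, (D,hash)→203850, (D,merge)→3578550, (B,nl)→3605340, (D,nl)→11265630; best=21540 via (B,hash)

cost=21540; order=E,D,A,C,B; methods=hash,hash,hash,hash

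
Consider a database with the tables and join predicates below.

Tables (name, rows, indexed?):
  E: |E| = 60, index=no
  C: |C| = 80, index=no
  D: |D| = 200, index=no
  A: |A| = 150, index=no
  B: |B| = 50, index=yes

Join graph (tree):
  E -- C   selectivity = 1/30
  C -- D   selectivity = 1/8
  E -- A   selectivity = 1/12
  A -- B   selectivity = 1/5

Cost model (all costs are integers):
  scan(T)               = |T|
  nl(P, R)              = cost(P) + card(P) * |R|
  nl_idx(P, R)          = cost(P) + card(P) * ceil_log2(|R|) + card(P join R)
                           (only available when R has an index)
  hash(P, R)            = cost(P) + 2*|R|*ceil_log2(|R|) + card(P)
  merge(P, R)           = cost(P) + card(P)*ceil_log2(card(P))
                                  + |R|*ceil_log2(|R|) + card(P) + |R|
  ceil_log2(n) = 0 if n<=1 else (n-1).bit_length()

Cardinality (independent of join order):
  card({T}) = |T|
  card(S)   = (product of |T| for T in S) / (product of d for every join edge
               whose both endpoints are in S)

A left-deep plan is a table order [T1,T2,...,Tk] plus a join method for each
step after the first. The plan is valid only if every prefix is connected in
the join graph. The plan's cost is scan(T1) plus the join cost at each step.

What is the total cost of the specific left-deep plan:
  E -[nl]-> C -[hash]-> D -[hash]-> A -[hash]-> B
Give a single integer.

65220

step 1: scan E: cost=60, card=60
step 2: join C via nl
    card(P join C) = 60*80/(30) = 160
    cost = 60 + 60*80 = 4860
step 3: join D via hash
    card(P join D) = 160*200/(8) = 4000
    cost = 4860 + 2*200*8 + 160 = 8220
step 4: join A via hash
    card(P join A) = 4000*150/(12) = 50000
    cost = 8220 + 2*150*8 + 4000 = 14620
step 5: join B via hash
    card(P join B) = 50000*50/(5) = 500000
    cost = 14620 + 2*50*6 + 50000 = 65220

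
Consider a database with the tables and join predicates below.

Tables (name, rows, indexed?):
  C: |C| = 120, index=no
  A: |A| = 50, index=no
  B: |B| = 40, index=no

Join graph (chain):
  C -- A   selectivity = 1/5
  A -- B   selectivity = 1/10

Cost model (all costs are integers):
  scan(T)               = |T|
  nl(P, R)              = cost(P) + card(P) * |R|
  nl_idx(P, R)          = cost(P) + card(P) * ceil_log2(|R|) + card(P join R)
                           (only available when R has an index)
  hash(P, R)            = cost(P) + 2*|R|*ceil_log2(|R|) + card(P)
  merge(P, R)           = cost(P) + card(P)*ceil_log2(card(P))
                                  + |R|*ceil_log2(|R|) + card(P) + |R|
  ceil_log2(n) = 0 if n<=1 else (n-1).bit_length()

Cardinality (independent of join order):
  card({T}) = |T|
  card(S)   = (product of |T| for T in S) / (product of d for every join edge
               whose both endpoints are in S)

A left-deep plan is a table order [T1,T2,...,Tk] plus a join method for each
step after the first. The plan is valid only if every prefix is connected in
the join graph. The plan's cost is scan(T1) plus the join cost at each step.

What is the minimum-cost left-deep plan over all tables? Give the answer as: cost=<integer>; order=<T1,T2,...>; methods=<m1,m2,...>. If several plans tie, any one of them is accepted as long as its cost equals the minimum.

Selinger DP (subsets sized 1..n):
  {C}: scan cost=120, card=120
  {A}: scan cost=50, card=50
  {B}: scan cost=40, card=40
  {AC}: card=1200; try (A,hash)→840, (C,merge)→1360, (A,merge)→1430, (C,hash)→1780, (C,nl)→6050, (A,nl)→6120; best=840 via (A,hash)
  {AB}: card=200; try (B,hash)→580, (A,merge)→670, (B,merge)→680, (A,hash)→680, (A,nl)→2040, (B,nl)→2050; best=580 via (B,hash)
  {ABC}: card=4800; try (C,hash)→2460, (B,hash)→2520, (C,merge)→3340, (B,merge)→15520, (C,nl)→24580, (B,nl)→48840; best=2460 via (C,hash)

cost=2460; order=A,B,C; methods=hash,hash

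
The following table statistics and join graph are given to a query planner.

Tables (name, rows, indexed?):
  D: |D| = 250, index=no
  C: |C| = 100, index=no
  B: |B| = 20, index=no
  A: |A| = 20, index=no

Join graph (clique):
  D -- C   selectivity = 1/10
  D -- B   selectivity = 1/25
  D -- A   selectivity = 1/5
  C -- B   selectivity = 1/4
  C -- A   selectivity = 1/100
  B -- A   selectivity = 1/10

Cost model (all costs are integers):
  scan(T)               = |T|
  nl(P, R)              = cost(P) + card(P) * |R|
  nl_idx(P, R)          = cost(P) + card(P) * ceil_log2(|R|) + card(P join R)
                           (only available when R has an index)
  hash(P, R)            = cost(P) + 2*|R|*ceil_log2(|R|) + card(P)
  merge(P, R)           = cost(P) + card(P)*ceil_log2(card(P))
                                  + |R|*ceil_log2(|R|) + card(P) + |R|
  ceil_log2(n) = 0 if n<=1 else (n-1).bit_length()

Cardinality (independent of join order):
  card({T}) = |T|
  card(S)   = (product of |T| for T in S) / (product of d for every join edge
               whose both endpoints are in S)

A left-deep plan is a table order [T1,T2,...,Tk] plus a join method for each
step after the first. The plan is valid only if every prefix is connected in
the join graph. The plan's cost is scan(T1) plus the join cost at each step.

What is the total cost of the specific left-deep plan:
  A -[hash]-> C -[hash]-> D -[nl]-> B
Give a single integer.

step 1: scan A: cost=20, card=20
step 2: join C via hash
    card(P join C) = 20*100/(100) = 20
    cost = 20 + 2*100*7 + 20 = 1440
step 3: join D via hash
    card(P join D) = 20*250/(10*5) = 100
    cost = 1440 + 2*250*8 + 20 = 5460
step 4: join B via nl
    card(P join B) = 100*20/(25*4*10) = 2
    cost = 5460 + 100*20 = 7460

7460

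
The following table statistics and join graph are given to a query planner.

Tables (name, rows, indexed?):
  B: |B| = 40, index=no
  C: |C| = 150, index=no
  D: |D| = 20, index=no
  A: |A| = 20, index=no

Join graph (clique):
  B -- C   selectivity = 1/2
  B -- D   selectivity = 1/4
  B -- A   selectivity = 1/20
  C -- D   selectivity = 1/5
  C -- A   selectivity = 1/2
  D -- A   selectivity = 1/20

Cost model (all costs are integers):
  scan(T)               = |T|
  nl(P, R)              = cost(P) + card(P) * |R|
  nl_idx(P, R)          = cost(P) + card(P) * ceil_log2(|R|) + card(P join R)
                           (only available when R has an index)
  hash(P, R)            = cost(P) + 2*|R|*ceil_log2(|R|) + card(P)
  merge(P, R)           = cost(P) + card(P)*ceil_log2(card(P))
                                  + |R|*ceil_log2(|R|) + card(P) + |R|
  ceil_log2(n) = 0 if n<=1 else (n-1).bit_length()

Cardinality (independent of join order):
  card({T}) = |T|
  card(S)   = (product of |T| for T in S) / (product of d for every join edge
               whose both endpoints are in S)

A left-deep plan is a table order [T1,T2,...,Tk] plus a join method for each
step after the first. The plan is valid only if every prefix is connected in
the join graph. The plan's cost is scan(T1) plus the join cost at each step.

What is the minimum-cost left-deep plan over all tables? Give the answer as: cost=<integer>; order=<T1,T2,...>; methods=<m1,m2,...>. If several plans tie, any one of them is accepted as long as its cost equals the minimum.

Selinger DP (subsets sized 1..n):
  {B}: scan cost=40, card=40
  {C}: scan cost=150, card=150
  {D}: scan cost=20, card=20
  {A}: scan cost=20, card=20
  {BC}: card=3000; try (B,hash)→780, (C,merge)→1670, (B,merge)→1780, (C,hash)→2480, (C,nl)→6040, (B,nl)→6150; best=780 via (B,hash)
  {BD}: card=200; try (D,hash)→280, (B,merge)→420, (D,merge)→440, (B,hash)→520, (B,nl)→820, (D,nl)→840; best=280 via (D,hash)
  {AB}: card=40; try (A,hash)→280, (B,merge)→420, (A,merge)→440, (B,hash)→520, (B,nl)→820, (A,nl)→840; best=280 via (A,hash)
  {CD}: card=600; try (D,hash)→500, (C,merge)→1490, (D,merge)→1620, (C,hash)→2440, (C,nl)→3020, (D,nl)→3150; best=500 via (D,hash)
  {AC}: card=1500; try (A,hash)→500, (C,merge)→1490, (A,merge)→1620, (C,hash)→2440, (C,nl)→3020, (A,nl)→3150; best=500 via (A,hash)
  {AD}: card=20; try (D,hash)→240, (A,hash)→240, (D,merge)→260, (A,merge)→260, (D,nl)→420, (A,nl)→420; best=240 via (D,hash)
  {BCD}: card=3000; try (B,hash)→1580, (C,hash)→2880, (C,merge)→3430, (D,hash)→3980, (B,merge)→7380, (B,nl)→24500 …(+3); best=1580 via (B,hash)
  {ABC}: card=1500; try (C,merge)→1910, (B,hash)→2480, (C,hash)→2720, (A,hash)→3980, (C,nl)→6280, (B,merge)→18780 …(+3); best=1910 via (C,merge)
  {ABD}: card=10; try (D,hash)→520, (B,merge)→640, (D,merge)→680, (A,hash)→680, (B,hash)→740, (B,nl)→1040 …(+3); best=520 via (D,hash)
  {ACD}: card=300; try (A,hash)→1300, (C,merge)→1710, (D,hash)→2200, (C,hash)→2660, (C,nl)→3240, (A,merge)→7220 …(+3); best=1300 via (A,hash)
  {ABCD}: card=75; try (C,merge)→1920, (C,nl)→2020, (B,hash)→2080, (C,hash)→2930, (D,hash)→3610, (B,merge)→4580 …(+6); best=1920 via (C,merge)

cost=1920; order=B,A,D,C; methods=hash,hash,merge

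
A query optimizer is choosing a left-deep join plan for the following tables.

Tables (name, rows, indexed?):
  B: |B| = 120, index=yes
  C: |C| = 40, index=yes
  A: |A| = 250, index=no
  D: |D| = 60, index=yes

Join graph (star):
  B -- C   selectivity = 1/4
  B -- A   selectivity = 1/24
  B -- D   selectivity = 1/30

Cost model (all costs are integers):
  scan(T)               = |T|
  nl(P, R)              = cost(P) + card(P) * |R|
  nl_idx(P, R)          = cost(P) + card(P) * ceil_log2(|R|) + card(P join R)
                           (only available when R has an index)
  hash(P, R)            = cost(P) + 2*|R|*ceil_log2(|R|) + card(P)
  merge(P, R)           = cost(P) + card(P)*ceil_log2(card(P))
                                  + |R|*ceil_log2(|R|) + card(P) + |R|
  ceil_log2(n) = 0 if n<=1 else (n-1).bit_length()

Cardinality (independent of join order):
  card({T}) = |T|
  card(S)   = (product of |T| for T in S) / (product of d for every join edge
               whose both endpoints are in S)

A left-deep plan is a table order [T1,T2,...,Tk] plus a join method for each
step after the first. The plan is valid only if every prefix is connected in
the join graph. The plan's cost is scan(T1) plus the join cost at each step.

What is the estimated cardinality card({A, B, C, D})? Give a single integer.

25000

Tables in S: A(250), B(120), C(40), D(60)
Edges inside S: B-C(d=4), B-A(d=24), B-D(d=30)
numerator = 250 * 120 * 40 * 60 = 72000000
denominator = 4 * 24 * 30 = 2880
card(S) = 72000000 / 2880 = 25000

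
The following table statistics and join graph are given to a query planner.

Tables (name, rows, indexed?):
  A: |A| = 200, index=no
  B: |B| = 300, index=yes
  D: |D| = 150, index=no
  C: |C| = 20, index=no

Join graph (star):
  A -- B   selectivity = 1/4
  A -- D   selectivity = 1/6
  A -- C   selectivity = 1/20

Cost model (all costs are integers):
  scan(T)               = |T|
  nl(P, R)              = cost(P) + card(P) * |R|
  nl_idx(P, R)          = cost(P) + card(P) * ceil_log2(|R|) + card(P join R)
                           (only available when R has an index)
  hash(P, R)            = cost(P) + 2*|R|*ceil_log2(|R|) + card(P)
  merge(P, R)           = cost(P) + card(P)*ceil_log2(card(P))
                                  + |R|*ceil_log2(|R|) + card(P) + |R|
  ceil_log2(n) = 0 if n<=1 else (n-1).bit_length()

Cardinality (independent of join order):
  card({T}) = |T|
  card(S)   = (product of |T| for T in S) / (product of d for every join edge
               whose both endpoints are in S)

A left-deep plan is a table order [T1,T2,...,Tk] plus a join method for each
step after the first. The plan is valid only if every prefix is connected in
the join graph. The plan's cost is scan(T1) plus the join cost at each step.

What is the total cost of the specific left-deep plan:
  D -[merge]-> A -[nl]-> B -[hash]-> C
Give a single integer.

step 1: scan D: cost=150, card=150
step 2: join A via merge
    card(P join A) = 150*200/(6) = 5000
    cost = 150 + 150*8 + 200*8 + 150 + 200 = 3300
step 3: join B via nl
    card(P join B) = 5000*300/(4) = 375000
    cost = 3300 + 5000*300 = 1503300
step 4: join C via hash
    card(P join C) = 375000*20/(20) = 375000
    cost = 1503300 + 2*20*5 + 375000 = 1878500

1878500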